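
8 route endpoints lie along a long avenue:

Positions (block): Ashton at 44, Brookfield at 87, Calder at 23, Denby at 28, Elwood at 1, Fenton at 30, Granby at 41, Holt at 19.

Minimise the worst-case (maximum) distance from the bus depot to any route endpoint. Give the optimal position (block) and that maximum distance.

location 44, max distance 43

The 1-center on a line is the midpoint of the two extreme points: leftmost at 1, rightmost at 87.
Optimal location = (1 + 87)/2 = 44; maximum distance = (87 − 1)/2 = 43.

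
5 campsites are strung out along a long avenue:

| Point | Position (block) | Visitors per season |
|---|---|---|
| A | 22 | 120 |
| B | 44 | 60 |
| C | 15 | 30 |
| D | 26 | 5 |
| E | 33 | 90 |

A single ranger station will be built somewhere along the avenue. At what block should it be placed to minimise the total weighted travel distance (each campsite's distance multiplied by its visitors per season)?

For a sum of weighted absolute distances on a line, the optimum is the weighted median (not the mean). Total weight W = 305; half-weight = 152.5.
Sort by position and accumulate weight:
  block 15 (C, w=30) → cum 30
  block 22 (A, w=120) → cum 150
  block 26 (D, w=5) → cum 155  ≥ 152.5 → median here
  block 33 (E, w=90) → cum 245
  block 44 (B, w=60) → cum 305
Optimal location: block 26.

x = 26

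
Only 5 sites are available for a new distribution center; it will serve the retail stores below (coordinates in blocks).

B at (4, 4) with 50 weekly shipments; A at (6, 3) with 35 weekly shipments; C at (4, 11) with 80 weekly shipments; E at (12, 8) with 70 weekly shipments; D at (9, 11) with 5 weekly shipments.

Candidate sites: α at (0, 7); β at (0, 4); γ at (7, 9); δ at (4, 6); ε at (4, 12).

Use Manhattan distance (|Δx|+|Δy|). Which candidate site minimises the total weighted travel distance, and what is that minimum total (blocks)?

δ, total 1425 blocks

Total weighted distance at each candidate:
  α (0, 7): total = 2315
  β (0, 4): total = 2525
  γ (7, 9): total = 1485
  δ (4, 6): total = 1425
  ε (4, 12): total = 1735
Minimum is at δ with total 1425 blocks.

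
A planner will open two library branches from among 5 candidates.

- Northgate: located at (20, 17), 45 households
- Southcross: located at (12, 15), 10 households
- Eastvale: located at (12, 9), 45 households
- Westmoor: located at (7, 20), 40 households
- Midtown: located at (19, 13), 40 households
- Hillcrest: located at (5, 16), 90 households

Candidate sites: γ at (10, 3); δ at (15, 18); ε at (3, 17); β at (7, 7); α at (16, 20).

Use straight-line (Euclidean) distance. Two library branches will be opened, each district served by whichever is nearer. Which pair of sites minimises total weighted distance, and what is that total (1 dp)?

Evaluate every pair (each demand assigned to the nearer of the two):
  {δ, ε}: total = 1356.2
  {ε, α}: total = 1521.6
  {δ, β}: total = 1929.9
  {ε, β}: total = 2010.5
  {β, α}: total = 2025.8
  {γ, δ}: total = 2060.3
  {γ, ε}: total = 2081.2
  {δ, α}: total = 2198.1
  {γ, α}: total = 2291.7
  {γ, β}: total = 2961.1
Best pair: {δ, ε} with total 1356.2.

{δ, ε}, total 1356.2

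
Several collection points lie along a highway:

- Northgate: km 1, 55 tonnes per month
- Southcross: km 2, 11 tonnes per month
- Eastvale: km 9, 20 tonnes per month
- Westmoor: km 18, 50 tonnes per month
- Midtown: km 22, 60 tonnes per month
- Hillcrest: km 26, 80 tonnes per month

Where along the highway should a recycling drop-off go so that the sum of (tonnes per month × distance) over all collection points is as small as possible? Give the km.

For a sum of weighted absolute distances on a line, the optimum is the weighted median (not the mean). Total weight W = 276; half-weight = 138.
Sort by position and accumulate weight:
  km 1 (Northgate, w=55) → cum 55
  km 2 (Southcross, w=11) → cum 66
  km 9 (Eastvale, w=20) → cum 86
  km 18 (Westmoor, w=50) → cum 136
  km 22 (Midtown, w=60) → cum 196  ≥ 138 → median here
  km 26 (Hillcrest, w=80) → cum 276
Optimal location: km 22.

x = 22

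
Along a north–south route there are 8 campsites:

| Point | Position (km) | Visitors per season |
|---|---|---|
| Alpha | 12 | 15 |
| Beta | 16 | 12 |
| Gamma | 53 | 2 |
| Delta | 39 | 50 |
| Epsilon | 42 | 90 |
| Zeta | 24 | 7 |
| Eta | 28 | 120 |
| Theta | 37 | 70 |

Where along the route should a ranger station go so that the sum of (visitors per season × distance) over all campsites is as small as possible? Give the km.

x = 37

For a sum of weighted absolute distances on a line, the optimum is the weighted median (not the mean). Total weight W = 366; half-weight = 183.
Sort by position and accumulate weight:
  km 12 (Alpha, w=15) → cum 15
  km 16 (Beta, w=12) → cum 27
  km 24 (Zeta, w=7) → cum 34
  km 28 (Eta, w=120) → cum 154
  km 37 (Theta, w=70) → cum 224  ≥ 183 → median here
  km 39 (Delta, w=50) → cum 274
  km 42 (Epsilon, w=90) → cum 364
  km 53 (Gamma, w=2) → cum 366
Optimal location: km 37.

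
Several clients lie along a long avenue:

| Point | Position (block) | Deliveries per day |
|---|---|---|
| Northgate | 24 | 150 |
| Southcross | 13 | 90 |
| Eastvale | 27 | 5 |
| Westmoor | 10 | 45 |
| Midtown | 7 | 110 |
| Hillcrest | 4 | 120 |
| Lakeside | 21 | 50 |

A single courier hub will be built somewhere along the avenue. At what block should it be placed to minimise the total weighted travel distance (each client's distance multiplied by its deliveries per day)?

For a sum of weighted absolute distances on a line, the optimum is the weighted median (not the mean). Total weight W = 570; half-weight = 285.
Sort by position and accumulate weight:
  block 4 (Hillcrest, w=120) → cum 120
  block 7 (Midtown, w=110) → cum 230
  block 10 (Westmoor, w=45) → cum 275
  block 13 (Southcross, w=90) → cum 365  ≥ 285 → median here
  block 21 (Lakeside, w=50) → cum 415
  block 24 (Northgate, w=150) → cum 565
  block 27 (Eastvale, w=5) → cum 570
Optimal location: block 13.

x = 13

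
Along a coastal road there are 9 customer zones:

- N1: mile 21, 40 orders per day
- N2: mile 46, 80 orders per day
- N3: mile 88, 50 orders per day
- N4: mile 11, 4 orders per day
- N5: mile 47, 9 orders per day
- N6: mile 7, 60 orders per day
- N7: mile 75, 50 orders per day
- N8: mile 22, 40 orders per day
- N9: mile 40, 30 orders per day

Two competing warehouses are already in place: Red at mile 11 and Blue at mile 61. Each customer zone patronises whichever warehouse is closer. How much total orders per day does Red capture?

The indifferent point is the midpoint (11+61)/2 = 36; customer zones left of it (closer to Red at 11) go to Red, those right go to Blue.
  N6 at 7 (w=60) → Red
  N4 at 11 (w=4) → Red
  N1 at 21 (w=40) → Red
  N8 at 22 (w=40) → Red
  N9 at 40 (w=30) → Blue
  N2 at 46 (w=80) → Blue
  N5 at 47 (w=9) → Blue
  N7 at 75 (w=50) → Blue
  N3 at 88 (w=50) → Blue
Red captures 144; Blue captures 219.

144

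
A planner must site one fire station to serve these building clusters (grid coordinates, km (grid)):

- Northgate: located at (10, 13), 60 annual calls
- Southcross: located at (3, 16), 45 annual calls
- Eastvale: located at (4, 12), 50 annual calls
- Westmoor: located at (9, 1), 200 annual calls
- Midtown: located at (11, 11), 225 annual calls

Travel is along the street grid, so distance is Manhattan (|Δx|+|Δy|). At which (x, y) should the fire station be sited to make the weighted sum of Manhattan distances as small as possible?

Manhattan distance separates: Σwᵢ(|x−xᵢ|+|y−yᵢ|) = Σwᵢ|x−xᵢ| + Σwᵢ|y−yᵢ|, so x and y are optimised independently as 1-D weighted medians.
Total weight W = 580; half = 290.
x-coordinate, sorted with cumulative weight:
  x=3 (Southcross, w=45) cum 45
  x=4 (Eastvale, w=50) cum 95
  x=9 (Westmoor, w=200) cum 295  ← median
  x=10 (Northgate, w=60) cum 355
  x=11 (Midtown, w=225) cum 580
⇒ x* = 9
y-coordinate, sorted with cumulative weight:
  y=1 (Westmoor, w=200) cum 200
  y=11 (Midtown, w=225) cum 425  ← median
  y=12 (Eastvale, w=50) cum 475
  y=13 (Northgate, w=60) cum 535
  y=16 (Southcross, w=45) cum 580
⇒ y* = 11

(9, 11)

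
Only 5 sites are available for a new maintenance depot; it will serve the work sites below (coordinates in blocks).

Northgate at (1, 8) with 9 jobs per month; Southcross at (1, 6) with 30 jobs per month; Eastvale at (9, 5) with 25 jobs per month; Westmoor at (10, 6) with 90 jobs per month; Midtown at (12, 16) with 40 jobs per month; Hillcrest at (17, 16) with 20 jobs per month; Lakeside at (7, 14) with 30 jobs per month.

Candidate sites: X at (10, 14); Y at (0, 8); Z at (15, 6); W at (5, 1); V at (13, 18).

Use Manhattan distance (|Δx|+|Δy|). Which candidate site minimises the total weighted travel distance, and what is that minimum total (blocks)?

Total weighted distance at each candidate:
  X (10, 14): total = 2045
  Y (0, 8): total = 3169
  Z (15, 6): total = 2429
  W (5, 1): total = 3339
  V (13, 18): total = 3233
Minimum is at X with total 2045 blocks.

X, total 2045 blocks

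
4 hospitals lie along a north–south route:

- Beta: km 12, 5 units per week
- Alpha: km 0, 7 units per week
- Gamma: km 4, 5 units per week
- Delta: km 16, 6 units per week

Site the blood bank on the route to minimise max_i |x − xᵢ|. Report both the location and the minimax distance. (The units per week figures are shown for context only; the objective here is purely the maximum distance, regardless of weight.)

The 1-center on a line is the midpoint of the two extreme points: leftmost at 0, rightmost at 16.
Optimal location = (0 + 16)/2 = 8; maximum distance = (16 − 0)/2 = 8.

location 8, max distance 8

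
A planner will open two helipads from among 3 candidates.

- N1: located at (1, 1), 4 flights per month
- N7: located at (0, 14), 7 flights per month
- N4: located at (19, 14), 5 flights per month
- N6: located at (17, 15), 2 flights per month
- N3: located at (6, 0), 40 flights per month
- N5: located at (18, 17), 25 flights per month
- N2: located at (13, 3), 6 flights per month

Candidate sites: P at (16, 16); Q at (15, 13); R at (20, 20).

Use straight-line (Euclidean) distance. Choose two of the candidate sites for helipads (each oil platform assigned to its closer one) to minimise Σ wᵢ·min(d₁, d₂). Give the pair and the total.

Evaluate every pair (each demand assigned to the nearer of the two):
  {P, Q}: total = 949.4
  {Q, R}: total = 989.0
  {P, R}: total = 1109.3
Best pair: {P, Q} with total 949.4.

{P, Q}, total 949.4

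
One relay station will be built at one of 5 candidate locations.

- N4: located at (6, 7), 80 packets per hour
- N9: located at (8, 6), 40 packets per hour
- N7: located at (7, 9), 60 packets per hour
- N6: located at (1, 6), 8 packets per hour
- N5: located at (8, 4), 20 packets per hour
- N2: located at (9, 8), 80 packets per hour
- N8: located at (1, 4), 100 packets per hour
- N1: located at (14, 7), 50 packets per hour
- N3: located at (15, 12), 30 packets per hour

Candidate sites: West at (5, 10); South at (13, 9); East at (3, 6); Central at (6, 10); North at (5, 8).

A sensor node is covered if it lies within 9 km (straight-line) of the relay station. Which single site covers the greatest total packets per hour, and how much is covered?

Coverage radius r = 9 km; a point is covered iff (Δx)²+(Δy)² ≤ 9² = 81.
  West (5, 10): covers {N4, N9, N7, N6, N5, N2, N8} → 388
  South (13, 9): covers {N4, N9, N7, N5, N2, N1, N3} → 360
  East (3, 6): covers {N4, N9, N7, N6, N5, N2, N8} → 388
  Central (6, 10): covers {N4, N9, N7, N6, N5, N2, N8, N1} → 438
  North (5, 8): covers {N4, N9, N7, N6, N5, N2, N8} → 388
Maximum coverage at Central: 438 packets per hour.

Central, covering 438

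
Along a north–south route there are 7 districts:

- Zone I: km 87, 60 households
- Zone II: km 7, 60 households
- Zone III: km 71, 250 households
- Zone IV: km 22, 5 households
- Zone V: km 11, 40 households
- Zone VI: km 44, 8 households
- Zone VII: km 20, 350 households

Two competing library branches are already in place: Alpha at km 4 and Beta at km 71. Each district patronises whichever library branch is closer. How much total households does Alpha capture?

The indifferent point is the midpoint (4+71)/2 = 37.5; districts left of it (closer to Alpha at 4) go to Alpha, those right go to Beta.
  Zone II at 7 (w=60) → Alpha
  Zone V at 11 (w=40) → Alpha
  Zone VII at 20 (w=350) → Alpha
  Zone IV at 22 (w=5) → Alpha
  Zone VI at 44 (w=8) → Beta
  Zone III at 71 (w=250) → Beta
  Zone I at 87 (w=60) → Beta
Alpha captures 455; Beta captures 318.

455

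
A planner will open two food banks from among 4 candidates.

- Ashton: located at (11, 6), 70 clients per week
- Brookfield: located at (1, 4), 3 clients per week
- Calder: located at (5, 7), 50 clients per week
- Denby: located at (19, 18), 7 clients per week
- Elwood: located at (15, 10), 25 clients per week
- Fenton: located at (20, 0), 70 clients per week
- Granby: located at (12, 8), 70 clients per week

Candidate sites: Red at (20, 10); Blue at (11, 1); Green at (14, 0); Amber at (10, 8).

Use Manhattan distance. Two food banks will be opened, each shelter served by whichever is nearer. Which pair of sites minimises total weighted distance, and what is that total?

Evaluate every pair (each demand assigned to the nearer of the two):
  {Green, Amber}: total = 1417
  {Red, Amber}: total = 1577
  {Blue, Amber}: total = 1697
  {Blue, Green}: total = 2405
  {Red, Blue}: total = 2437
  {Red, Green}: total = 2789
Best pair: {Green, Amber} with total 1417.

{Green, Amber}, total 1417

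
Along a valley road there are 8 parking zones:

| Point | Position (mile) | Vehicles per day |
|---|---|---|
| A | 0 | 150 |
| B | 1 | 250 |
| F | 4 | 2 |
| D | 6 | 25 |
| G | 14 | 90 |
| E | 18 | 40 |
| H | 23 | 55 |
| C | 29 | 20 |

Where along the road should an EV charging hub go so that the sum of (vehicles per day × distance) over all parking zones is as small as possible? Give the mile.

x = 1

For a sum of weighted absolute distances on a line, the optimum is the weighted median (not the mean). Total weight W = 632; half-weight = 316.
Sort by position and accumulate weight:
  mile 0 (A, w=150) → cum 150
  mile 1 (B, w=250) → cum 400  ≥ 316 → median here
  mile 4 (F, w=2) → cum 402
  mile 6 (D, w=25) → cum 427
  mile 14 (G, w=90) → cum 517
  mile 18 (E, w=40) → cum 557
  mile 23 (H, w=55) → cum 612
  mile 29 (C, w=20) → cum 632
Optimal location: mile 1.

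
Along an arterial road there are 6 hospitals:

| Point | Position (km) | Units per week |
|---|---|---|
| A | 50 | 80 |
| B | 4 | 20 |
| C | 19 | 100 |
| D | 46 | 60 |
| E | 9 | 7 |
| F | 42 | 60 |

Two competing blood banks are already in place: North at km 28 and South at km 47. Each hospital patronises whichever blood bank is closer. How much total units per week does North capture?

127

The indifferent point is the midpoint (28+47)/2 = 37.5; hospitals left of it (closer to North at 28) go to North, those right go to South.
  B at 4 (w=20) → North
  E at 9 (w=7) → North
  C at 19 (w=100) → North
  F at 42 (w=60) → South
  D at 46 (w=60) → South
  A at 50 (w=80) → South
North captures 127; South captures 200.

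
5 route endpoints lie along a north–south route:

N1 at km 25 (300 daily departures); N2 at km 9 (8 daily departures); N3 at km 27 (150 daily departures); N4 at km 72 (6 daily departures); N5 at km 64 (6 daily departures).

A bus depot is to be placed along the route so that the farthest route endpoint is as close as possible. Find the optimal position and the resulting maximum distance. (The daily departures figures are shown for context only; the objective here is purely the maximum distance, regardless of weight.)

location 40.5, max distance 31.5

The 1-center on a line is the midpoint of the two extreme points: leftmost at 9, rightmost at 72.
Optimal location = (9 + 72)/2 = 40.5; maximum distance = (72 − 9)/2 = 31.5.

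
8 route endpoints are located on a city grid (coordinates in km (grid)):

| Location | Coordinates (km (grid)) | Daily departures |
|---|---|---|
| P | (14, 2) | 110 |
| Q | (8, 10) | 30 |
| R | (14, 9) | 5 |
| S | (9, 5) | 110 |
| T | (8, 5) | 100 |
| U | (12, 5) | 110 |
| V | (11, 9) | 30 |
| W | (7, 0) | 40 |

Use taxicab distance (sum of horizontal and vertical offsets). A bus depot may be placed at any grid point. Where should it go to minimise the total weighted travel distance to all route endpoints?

Manhattan distance separates: Σwᵢ(|x−xᵢ|+|y−yᵢ|) = Σwᵢ|x−xᵢ| + Σwᵢ|y−yᵢ|, so x and y are optimised independently as 1-D weighted medians.
Total weight W = 535; half = 267.5.
x-coordinate, sorted with cumulative weight:
  x=7 (W, w=40) cum 40
  x=8 (Q, w=30) cum 70
  x=8 (T, w=100) cum 170
  x=9 (S, w=110) cum 280  ← median
  x=11 (V, w=30) cum 310
  x=12 (U, w=110) cum 420
  x=14 (P, w=110) cum 530
  x=14 (R, w=5) cum 535
⇒ x* = 9
y-coordinate, sorted with cumulative weight:
  y=0 (W, w=40) cum 40
  y=2 (P, w=110) cum 150
  y=5 (S, w=110) cum 260
  y=5 (T, w=100) cum 360  ← median
  y=5 (U, w=110) cum 470
  y=9 (R, w=5) cum 475
  y=9 (V, w=30) cum 505
  y=10 (Q, w=30) cum 535
⇒ y* = 5

(9, 5)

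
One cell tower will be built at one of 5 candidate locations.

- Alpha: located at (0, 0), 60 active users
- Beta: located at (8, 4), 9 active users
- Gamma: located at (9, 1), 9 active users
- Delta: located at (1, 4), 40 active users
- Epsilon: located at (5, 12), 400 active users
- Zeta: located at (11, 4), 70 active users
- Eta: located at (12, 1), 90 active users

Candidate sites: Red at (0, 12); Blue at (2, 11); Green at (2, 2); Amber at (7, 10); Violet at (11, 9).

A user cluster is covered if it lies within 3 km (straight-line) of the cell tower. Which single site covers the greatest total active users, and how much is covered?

Amber, covering 400

Coverage radius r = 3 km; a point is covered iff (Δx)²+(Δy)² ≤ 3² = 9.
  Red (0, 12): covers {none} → 0
  Blue (2, 11): covers {none} → 0
  Green (2, 2): covers {Alpha, Delta} → 100
  Amber (7, 10): covers {Epsilon} → 400
  Violet (11, 9): covers {none} → 0
Maximum coverage at Amber: 400 active users.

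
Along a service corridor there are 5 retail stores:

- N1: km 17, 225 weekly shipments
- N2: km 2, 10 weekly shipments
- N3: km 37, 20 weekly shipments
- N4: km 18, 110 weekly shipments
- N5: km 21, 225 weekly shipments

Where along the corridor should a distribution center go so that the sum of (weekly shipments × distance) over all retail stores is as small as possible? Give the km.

For a sum of weighted absolute distances on a line, the optimum is the weighted median (not the mean). Total weight W = 590; half-weight = 295.
Sort by position and accumulate weight:
  km 2 (N2, w=10) → cum 10
  km 17 (N1, w=225) → cum 235
  km 18 (N4, w=110) → cum 345  ≥ 295 → median here
  km 21 (N5, w=225) → cum 570
  km 37 (N3, w=20) → cum 590
Optimal location: km 18.

x = 18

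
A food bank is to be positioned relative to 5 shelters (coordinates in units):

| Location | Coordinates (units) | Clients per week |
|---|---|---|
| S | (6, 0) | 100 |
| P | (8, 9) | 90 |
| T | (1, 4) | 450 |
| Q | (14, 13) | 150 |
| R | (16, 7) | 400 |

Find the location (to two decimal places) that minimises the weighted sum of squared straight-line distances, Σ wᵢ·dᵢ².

The minimiser of Σwᵢ‖p−pᵢ‖² is the weighted centroid p* = (Σwᵢpᵢ)/(Σwᵢ).
Σwᵢ = 1190.
Σwᵢxᵢ = 100·6 + 90·8 + 450·1 + 150·14 + 400·16 = 10270.
Σwᵢyᵢ = 100·0 + 90·9 + 450·4 + 150·13 + 400·7 = 7360.
x* = 10270/1190 = 8.63, y* = 7360/1190 = 6.18.

(8.63, 6.18)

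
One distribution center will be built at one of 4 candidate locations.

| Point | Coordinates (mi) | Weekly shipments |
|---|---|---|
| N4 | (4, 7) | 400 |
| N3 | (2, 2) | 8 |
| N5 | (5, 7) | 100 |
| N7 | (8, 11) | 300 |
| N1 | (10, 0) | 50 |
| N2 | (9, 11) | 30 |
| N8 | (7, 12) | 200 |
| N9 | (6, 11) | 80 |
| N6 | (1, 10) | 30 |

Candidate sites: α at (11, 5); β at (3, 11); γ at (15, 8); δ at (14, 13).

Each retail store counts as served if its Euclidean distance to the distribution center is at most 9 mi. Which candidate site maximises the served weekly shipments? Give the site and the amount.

Coverage radius r = 9 mi; a point is covered iff (Δx)²+(Δy)² ≤ 9² = 81.
  α (11, 5): covers {N4, N5, N7, N1, N2, N8, N9} → 1160
  β (3, 11): covers {N4, N5, N7, N2, N8, N9, N6} → 1140
  γ (15, 8): covers {N7, N2, N8} → 530
  δ (14, 13): covers {N7, N2, N8, N9} → 610
Maximum coverage at α: 1160 weekly shipments.

α, covering 1160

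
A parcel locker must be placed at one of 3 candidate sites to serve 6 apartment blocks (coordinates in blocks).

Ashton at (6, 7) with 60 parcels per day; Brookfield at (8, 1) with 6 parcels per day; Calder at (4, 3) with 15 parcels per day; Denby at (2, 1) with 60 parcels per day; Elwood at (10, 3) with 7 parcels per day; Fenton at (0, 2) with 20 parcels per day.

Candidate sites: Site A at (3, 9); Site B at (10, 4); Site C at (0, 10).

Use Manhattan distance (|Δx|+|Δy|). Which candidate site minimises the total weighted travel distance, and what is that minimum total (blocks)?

Total weighted distance at each candidate:
  Site A (3, 9): total = 1314
  Site B (10, 4): total = 1462
  Site C (0, 10): total = 1746
Minimum is at Site A with total 1314 blocks.

Site A, total 1314 blocks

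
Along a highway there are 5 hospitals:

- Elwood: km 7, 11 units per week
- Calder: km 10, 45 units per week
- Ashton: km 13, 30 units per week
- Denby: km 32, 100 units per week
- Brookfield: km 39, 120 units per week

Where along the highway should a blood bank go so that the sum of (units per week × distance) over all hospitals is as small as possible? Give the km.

For a sum of weighted absolute distances on a line, the optimum is the weighted median (not the mean). Total weight W = 306; half-weight = 153.
Sort by position and accumulate weight:
  km 7 (Elwood, w=11) → cum 11
  km 10 (Calder, w=45) → cum 56
  km 13 (Ashton, w=30) → cum 86
  km 32 (Denby, w=100) → cum 186  ≥ 153 → median here
  km 39 (Brookfield, w=120) → cum 306
Optimal location: km 32.

x = 32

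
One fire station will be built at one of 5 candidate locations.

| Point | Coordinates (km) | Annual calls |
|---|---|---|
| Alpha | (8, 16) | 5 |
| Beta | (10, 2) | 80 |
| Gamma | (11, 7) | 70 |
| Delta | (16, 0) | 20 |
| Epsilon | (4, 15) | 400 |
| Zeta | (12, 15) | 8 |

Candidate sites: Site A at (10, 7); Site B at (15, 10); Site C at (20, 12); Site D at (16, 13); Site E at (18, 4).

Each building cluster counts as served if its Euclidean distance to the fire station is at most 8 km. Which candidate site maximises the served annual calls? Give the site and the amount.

Site A, covering 150

Coverage radius r = 8 km; a point is covered iff (Δx)²+(Δy)² ≤ 8² = 64.
  Site A (10, 7): covers {Beta, Gamma} → 150
  Site B (15, 10): covers {Gamma, Zeta} → 78
  Site C (20, 12): covers {none} → 0
  Site D (16, 13): covers {Gamma, Zeta} → 78
  Site E (18, 4): covers {Gamma, Delta} → 90
Maximum coverage at Site A: 150 annual calls.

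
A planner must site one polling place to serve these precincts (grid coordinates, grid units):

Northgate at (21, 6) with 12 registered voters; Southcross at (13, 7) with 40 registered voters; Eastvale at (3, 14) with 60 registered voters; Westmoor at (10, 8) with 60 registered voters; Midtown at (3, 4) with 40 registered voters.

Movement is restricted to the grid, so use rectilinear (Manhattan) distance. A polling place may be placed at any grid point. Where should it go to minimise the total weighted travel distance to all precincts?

Manhattan distance separates: Σwᵢ(|x−xᵢ|+|y−yᵢ|) = Σwᵢ|x−xᵢ| + Σwᵢ|y−yᵢ|, so x and y are optimised independently as 1-D weighted medians.
Total weight W = 212; half = 106.
x-coordinate, sorted with cumulative weight:
  x=3 (Eastvale, w=60) cum 60
  x=3 (Midtown, w=40) cum 100
  x=10 (Westmoor, w=60) cum 160  ← median
  x=13 (Southcross, w=40) cum 200
  x=21 (Northgate, w=12) cum 212
⇒ x* = 10
y-coordinate, sorted with cumulative weight:
  y=4 (Midtown, w=40) cum 40
  y=6 (Northgate, w=12) cum 52
  y=7 (Southcross, w=40) cum 92
  y=8 (Westmoor, w=60) cum 152  ← median
  y=14 (Eastvale, w=60) cum 212
⇒ y* = 8

(10, 8)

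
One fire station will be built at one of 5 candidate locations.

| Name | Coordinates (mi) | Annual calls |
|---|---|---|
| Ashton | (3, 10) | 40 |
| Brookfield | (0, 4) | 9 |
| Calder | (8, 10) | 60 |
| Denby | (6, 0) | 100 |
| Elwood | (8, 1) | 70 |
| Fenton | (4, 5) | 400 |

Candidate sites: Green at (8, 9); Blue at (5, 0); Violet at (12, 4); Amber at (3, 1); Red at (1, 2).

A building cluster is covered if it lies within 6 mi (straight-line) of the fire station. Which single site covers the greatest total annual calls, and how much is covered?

Amber, covering 579

Coverage radius r = 6 mi; a point is covered iff (Δx)²+(Δy)² ≤ 6² = 36.
  Green (8, 9): covers {Ashton, Calder, Fenton} → 500
  Blue (5, 0): covers {Denby, Elwood, Fenton} → 570
  Violet (12, 4): covers {Elwood} → 70
  Amber (3, 1): covers {Brookfield, Denby, Elwood, Fenton} → 579
  Red (1, 2): covers {Brookfield, Denby, Fenton} → 509
Maximum coverage at Amber: 579 annual calls.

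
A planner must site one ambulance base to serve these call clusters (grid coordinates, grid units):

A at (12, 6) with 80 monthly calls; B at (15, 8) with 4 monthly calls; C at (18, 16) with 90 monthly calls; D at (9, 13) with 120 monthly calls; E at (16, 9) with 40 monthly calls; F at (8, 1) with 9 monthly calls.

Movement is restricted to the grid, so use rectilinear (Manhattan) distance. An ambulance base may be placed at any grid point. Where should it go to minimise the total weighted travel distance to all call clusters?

Manhattan distance separates: Σwᵢ(|x−xᵢ|+|y−yᵢ|) = Σwᵢ|x−xᵢ| + Σwᵢ|y−yᵢ|, so x and y are optimised independently as 1-D weighted medians.
Total weight W = 343; half = 171.5.
x-coordinate, sorted with cumulative weight:
  x=8 (F, w=9) cum 9
  x=9 (D, w=120) cum 129
  x=12 (A, w=80) cum 209  ← median
  x=15 (B, w=4) cum 213
  x=16 (E, w=40) cum 253
  x=18 (C, w=90) cum 343
⇒ x* = 12
y-coordinate, sorted with cumulative weight:
  y=1 (F, w=9) cum 9
  y=6 (A, w=80) cum 89
  y=8 (B, w=4) cum 93
  y=9 (E, w=40) cum 133
  y=13 (D, w=120) cum 253  ← median
  y=16 (C, w=90) cum 343
⇒ y* = 13

(12, 13)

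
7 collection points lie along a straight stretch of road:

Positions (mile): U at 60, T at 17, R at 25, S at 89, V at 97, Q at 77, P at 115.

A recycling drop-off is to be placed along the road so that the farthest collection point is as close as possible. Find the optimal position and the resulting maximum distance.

The 1-center on a line is the midpoint of the two extreme points: leftmost at 17, rightmost at 115.
Optimal location = (17 + 115)/2 = 66; maximum distance = (115 − 17)/2 = 49.

location 66, max distance 49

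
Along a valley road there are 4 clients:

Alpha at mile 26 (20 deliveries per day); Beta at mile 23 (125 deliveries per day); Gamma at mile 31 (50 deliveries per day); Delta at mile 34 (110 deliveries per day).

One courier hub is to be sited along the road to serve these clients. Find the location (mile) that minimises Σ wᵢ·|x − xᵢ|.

For a sum of weighted absolute distances on a line, the optimum is the weighted median (not the mean). Total weight W = 305; half-weight = 152.5.
Sort by position and accumulate weight:
  mile 23 (Beta, w=125) → cum 125
  mile 26 (Alpha, w=20) → cum 145
  mile 31 (Gamma, w=50) → cum 195  ≥ 152.5 → median here
  mile 34 (Delta, w=110) → cum 305
Optimal location: mile 31.

x = 31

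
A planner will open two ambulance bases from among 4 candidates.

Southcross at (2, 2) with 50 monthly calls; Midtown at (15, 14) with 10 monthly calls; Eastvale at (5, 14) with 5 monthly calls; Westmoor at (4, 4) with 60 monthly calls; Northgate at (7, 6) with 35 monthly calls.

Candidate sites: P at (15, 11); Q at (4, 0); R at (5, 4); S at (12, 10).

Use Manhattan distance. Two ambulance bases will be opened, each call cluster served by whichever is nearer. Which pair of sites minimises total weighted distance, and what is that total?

{P, R}, total 530

Evaluate every pair (each demand assigned to the nearer of the two):
  {P, R}: total = 530
  {R, S}: total = 570
  {Q, R}: total = 650
  {P, Q}: total = 850
  {Q, S}: total = 880
  {P, S}: total = 2140
Best pair: {P, R} with total 530.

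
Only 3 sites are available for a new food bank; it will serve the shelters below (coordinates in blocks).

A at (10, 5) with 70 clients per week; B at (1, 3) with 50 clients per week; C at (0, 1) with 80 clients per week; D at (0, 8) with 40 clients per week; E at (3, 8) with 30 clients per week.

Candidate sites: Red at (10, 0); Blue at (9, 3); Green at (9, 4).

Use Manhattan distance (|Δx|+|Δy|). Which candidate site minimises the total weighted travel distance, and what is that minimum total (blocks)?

Green, total 2370 blocks

Total weighted distance at each candidate:
  Red (10, 0): total = 3000
  Blue (9, 3): total = 2380
  Green (9, 4): total = 2370
Minimum is at Green with total 2370 blocks.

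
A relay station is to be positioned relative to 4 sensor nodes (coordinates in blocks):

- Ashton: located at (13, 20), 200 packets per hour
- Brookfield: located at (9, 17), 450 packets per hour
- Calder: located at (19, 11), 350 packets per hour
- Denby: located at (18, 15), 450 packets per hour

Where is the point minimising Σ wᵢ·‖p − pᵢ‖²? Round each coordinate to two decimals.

(14.76, 15.34)

The minimiser of Σwᵢ‖p−pᵢ‖² is the weighted centroid p* = (Σwᵢpᵢ)/(Σwᵢ).
Σwᵢ = 1450.
Σwᵢxᵢ = 200·13 + 450·9 + 350·19 + 450·18 = 21400.
Σwᵢyᵢ = 200·20 + 450·17 + 350·11 + 450·15 = 22250.
x* = 21400/1450 = 14.76, y* = 22250/1450 = 15.34.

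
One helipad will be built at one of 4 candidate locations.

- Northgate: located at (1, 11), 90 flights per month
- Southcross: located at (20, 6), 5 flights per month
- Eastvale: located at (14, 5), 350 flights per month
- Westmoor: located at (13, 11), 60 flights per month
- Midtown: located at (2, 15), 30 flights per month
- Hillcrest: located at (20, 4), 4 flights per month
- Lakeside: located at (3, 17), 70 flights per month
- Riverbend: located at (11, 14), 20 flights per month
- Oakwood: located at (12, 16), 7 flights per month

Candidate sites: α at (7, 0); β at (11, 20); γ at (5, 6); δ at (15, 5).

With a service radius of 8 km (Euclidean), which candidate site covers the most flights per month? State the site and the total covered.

Coverage radius r = 8 km; a point is covered iff (Δx)²+(Δy)² ≤ 8² = 64.
  α (7, 0): covers {none} → 0
  β (11, 20): covers {Riverbend, Oakwood} → 27
  γ (5, 6): covers {Northgate} → 90
  δ (15, 5): covers {Southcross, Eastvale, Westmoor, Hillcrest} → 419
Maximum coverage at δ: 419 flights per month.

δ, covering 419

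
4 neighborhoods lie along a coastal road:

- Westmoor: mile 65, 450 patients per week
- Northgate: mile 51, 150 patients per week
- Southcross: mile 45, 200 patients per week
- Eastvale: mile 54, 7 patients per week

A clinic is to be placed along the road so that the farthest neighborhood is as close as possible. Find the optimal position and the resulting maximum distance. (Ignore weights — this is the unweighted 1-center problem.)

location 55, max distance 10

The 1-center on a line is the midpoint of the two extreme points: leftmost at 45, rightmost at 65.
Optimal location = (45 + 65)/2 = 55; maximum distance = (65 − 45)/2 = 10.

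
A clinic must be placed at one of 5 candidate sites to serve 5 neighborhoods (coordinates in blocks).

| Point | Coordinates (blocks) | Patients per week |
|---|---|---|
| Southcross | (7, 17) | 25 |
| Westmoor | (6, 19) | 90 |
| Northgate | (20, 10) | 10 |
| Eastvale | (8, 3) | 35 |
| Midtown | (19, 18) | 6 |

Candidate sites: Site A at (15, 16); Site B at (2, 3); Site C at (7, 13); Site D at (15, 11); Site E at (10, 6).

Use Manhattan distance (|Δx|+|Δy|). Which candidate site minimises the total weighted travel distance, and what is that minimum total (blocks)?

Total weighted distance at each candidate:
  Site A (15, 16): total = 2151
  Site B (2, 3): total = 2927
  Site C (7, 13): total = 1377
  Site D (15, 11): total = 2531
  Site E (10, 6): total = 2321
Minimum is at Site C with total 1377 blocks.

Site C, total 1377 blocks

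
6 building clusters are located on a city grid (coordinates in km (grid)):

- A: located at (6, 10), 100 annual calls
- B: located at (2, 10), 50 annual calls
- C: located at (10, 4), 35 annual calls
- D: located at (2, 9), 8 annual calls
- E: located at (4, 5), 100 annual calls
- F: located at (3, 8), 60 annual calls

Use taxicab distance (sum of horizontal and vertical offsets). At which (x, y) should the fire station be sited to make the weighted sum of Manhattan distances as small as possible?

(4, 8)

Manhattan distance separates: Σwᵢ(|x−xᵢ|+|y−yᵢ|) = Σwᵢ|x−xᵢ| + Σwᵢ|y−yᵢ|, so x and y are optimised independently as 1-D weighted medians.
Total weight W = 353; half = 176.5.
x-coordinate, sorted with cumulative weight:
  x=2 (B, w=50) cum 50
  x=2 (D, w=8) cum 58
  x=3 (F, w=60) cum 118
  x=4 (E, w=100) cum 218  ← median
  x=6 (A, w=100) cum 318
  x=10 (C, w=35) cum 353
⇒ x* = 4
y-coordinate, sorted with cumulative weight:
  y=4 (C, w=35) cum 35
  y=5 (E, w=100) cum 135
  y=8 (F, w=60) cum 195  ← median
  y=9 (D, w=8) cum 203
  y=10 (A, w=100) cum 303
  y=10 (B, w=50) cum 353
⇒ y* = 8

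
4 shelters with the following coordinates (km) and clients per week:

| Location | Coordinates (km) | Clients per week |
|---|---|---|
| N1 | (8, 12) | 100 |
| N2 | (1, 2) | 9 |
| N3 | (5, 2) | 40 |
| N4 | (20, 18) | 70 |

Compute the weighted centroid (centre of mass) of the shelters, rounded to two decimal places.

The minimiser of Σwᵢ‖p−pᵢ‖² is the weighted centroid p* = (Σwᵢpᵢ)/(Σwᵢ).
Σwᵢ = 219.
Σwᵢxᵢ = 100·8 + 9·1 + 40·5 + 70·20 = 2409.
Σwᵢyᵢ = 100·12 + 9·2 + 40·2 + 70·18 = 2558.
x* = 2409/219 = 11.00, y* = 2558/219 = 11.68.

(11.00, 11.68)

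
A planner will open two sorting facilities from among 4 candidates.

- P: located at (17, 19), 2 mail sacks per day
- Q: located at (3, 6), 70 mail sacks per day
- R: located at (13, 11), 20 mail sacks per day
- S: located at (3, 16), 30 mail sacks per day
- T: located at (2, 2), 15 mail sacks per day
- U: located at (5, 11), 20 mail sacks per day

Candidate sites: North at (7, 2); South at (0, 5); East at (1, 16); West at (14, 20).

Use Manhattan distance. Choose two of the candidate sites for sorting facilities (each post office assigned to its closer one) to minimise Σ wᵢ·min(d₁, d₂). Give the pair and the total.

Evaluate every pair (each demand assigned to the nearer of the two):
  {South, East}: total = 973
  {South, West}: total = 1203
  {North, East}: total = 1213
  {North, South}: total = 1349
  {North, West}: total = 1513
  {East, West}: total = 1513
Best pair: {South, East} with total 973.

{South, East}, total 973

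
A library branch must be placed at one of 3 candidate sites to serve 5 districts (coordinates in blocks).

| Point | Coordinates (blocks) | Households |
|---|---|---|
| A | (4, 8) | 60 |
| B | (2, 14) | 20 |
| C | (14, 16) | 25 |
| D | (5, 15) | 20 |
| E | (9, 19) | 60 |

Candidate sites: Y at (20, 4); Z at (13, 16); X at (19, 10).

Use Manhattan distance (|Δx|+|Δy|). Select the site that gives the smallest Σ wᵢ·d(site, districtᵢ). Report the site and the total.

Z, total 1905 blocks

Total weighted distance at each candidate:
  Y (20, 4): total = 4290
  Z (13, 16): total = 1905
  X (19, 10): total = 3235
Minimum is at Z with total 1905 blocks.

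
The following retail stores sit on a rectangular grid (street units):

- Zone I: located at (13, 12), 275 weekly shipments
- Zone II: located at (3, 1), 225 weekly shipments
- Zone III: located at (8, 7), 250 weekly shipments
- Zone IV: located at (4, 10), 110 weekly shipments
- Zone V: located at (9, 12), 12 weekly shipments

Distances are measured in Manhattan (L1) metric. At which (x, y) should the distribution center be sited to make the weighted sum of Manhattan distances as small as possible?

Manhattan distance separates: Σwᵢ(|x−xᵢ|+|y−yᵢ|) = Σwᵢ|x−xᵢ| + Σwᵢ|y−yᵢ|, so x and y are optimised independently as 1-D weighted medians.
Total weight W = 872; half = 436.
x-coordinate, sorted with cumulative weight:
  x=3 (Zone II, w=225) cum 225
  x=4 (Zone IV, w=110) cum 335
  x=8 (Zone III, w=250) cum 585  ← median
  x=9 (Zone V, w=12) cum 597
  x=13 (Zone I, w=275) cum 872
⇒ x* = 8
y-coordinate, sorted with cumulative weight:
  y=1 (Zone II, w=225) cum 225
  y=7 (Zone III, w=250) cum 475  ← median
  y=10 (Zone IV, w=110) cum 585
  y=12 (Zone I, w=275) cum 860
  y=12 (Zone V, w=12) cum 872
⇒ y* = 7

(8, 7)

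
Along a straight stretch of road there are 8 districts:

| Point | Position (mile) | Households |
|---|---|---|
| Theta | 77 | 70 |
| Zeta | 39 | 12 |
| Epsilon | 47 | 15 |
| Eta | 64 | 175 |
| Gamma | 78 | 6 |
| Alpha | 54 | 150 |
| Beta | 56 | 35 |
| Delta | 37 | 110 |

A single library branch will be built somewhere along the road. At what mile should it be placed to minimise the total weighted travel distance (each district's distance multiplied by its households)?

x = 54

For a sum of weighted absolute distances on a line, the optimum is the weighted median (not the mean). Total weight W = 573; half-weight = 286.5.
Sort by position and accumulate weight:
  mile 37 (Delta, w=110) → cum 110
  mile 39 (Zeta, w=12) → cum 122
  mile 47 (Epsilon, w=15) → cum 137
  mile 54 (Alpha, w=150) → cum 287  ≥ 286.5 → median here
  mile 56 (Beta, w=35) → cum 322
  mile 64 (Eta, w=175) → cum 497
  mile 77 (Theta, w=70) → cum 567
  mile 78 (Gamma, w=6) → cum 573
Optimal location: mile 54.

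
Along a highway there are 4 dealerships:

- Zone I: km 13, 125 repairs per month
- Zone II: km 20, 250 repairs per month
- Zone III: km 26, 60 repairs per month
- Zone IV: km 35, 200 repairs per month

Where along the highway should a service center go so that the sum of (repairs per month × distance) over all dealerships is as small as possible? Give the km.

x = 20

For a sum of weighted absolute distances on a line, the optimum is the weighted median (not the mean). Total weight W = 635; half-weight = 317.5.
Sort by position and accumulate weight:
  km 13 (Zone I, w=125) → cum 125
  km 20 (Zone II, w=250) → cum 375  ≥ 317.5 → median here
  km 26 (Zone III, w=60) → cum 435
  km 35 (Zone IV, w=200) → cum 635
Optimal location: km 20.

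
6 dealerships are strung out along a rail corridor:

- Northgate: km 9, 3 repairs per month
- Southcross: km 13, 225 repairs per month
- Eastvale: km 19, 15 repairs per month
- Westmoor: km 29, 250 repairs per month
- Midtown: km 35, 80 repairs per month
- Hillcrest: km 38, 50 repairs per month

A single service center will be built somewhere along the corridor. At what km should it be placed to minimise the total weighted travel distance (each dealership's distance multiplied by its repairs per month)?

x = 29

For a sum of weighted absolute distances on a line, the optimum is the weighted median (not the mean). Total weight W = 623; half-weight = 311.5.
Sort by position and accumulate weight:
  km 9 (Northgate, w=3) → cum 3
  km 13 (Southcross, w=225) → cum 228
  km 19 (Eastvale, w=15) → cum 243
  km 29 (Westmoor, w=250) → cum 493  ≥ 311.5 → median here
  km 35 (Midtown, w=80) → cum 573
  km 38 (Hillcrest, w=50) → cum 623
Optimal location: km 29.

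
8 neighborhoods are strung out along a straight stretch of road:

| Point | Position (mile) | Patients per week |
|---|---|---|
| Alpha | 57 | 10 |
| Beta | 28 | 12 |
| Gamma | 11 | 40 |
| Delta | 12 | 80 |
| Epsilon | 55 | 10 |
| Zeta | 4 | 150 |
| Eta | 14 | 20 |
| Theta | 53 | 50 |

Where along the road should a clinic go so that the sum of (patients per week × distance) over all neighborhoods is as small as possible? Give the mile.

x = 11

For a sum of weighted absolute distances on a line, the optimum is the weighted median (not the mean). Total weight W = 372; half-weight = 186.
Sort by position and accumulate weight:
  mile 4 (Zeta, w=150) → cum 150
  mile 11 (Gamma, w=40) → cum 190  ≥ 186 → median here
  mile 12 (Delta, w=80) → cum 270
  mile 14 (Eta, w=20) → cum 290
  mile 28 (Beta, w=12) → cum 302
  mile 53 (Theta, w=50) → cum 352
  mile 55 (Epsilon, w=10) → cum 362
  mile 57 (Alpha, w=10) → cum 372
Optimal location: mile 11.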